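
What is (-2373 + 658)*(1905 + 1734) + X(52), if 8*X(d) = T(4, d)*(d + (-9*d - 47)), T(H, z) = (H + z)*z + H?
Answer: -12819297/2 ≈ -6.4096e+6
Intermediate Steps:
T(H, z) = H + z*(H + z) (T(H, z) = z*(H + z) + H = H + z*(H + z))
X(d) = (-47 - 8*d)*(4 + d**2 + 4*d)/8 (X(d) = ((4 + d**2 + 4*d)*(d + (-9*d - 47)))/8 = ((4 + d**2 + 4*d)*(d + (-47 - 9*d)))/8 = ((4 + d**2 + 4*d)*(-47 - 8*d))/8 = ((-47 - 8*d)*(4 + d**2 + 4*d))/8 = (-47 - 8*d)*(4 + d**2 + 4*d)/8)
(-2373 + 658)*(1905 + 1734) + X(52) = (-2373 + 658)*(1905 + 1734) - (47 + 8*52)*(4 + 52**2 + 4*52)/8 = -1715*3639 - (47 + 416)*(4 + 2704 + 208)/8 = -6240885 - 1/8*463*2916 = -6240885 - 337527/2 = -12819297/2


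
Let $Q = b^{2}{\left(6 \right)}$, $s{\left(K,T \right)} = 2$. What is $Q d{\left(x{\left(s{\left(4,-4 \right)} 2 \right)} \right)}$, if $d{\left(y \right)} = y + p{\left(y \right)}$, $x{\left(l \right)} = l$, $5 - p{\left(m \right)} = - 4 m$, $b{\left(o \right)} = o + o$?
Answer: $3600$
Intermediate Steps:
$b{\left(o \right)} = 2 o$
$p{\left(m \right)} = 5 + 4 m$ ($p{\left(m \right)} = 5 - - 4 m = 5 + 4 m$)
$d{\left(y \right)} = 5 + 5 y$ ($d{\left(y \right)} = y + \left(5 + 4 y\right) = 5 + 5 y$)
$Q = 144$ ($Q = \left(2 \cdot 6\right)^{2} = 12^{2} = 144$)
$Q d{\left(x{\left(s{\left(4,-4 \right)} 2 \right)} \right)} = 144 \left(5 + 5 \cdot 2 \cdot 2\right) = 144 \left(5 + 5 \cdot 4\right) = 144 \left(5 + 20\right) = 144 \cdot 25 = 3600$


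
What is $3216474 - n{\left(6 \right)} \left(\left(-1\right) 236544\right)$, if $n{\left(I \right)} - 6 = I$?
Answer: $6055002$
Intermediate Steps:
$n{\left(I \right)} = 6 + I$
$3216474 - n{\left(6 \right)} \left(\left(-1\right) 236544\right) = 3216474 - \left(6 + 6\right) \left(\left(-1\right) 236544\right) = 3216474 - 12 \left(-236544\right) = 3216474 - -2838528 = 3216474 + 2838528 = 6055002$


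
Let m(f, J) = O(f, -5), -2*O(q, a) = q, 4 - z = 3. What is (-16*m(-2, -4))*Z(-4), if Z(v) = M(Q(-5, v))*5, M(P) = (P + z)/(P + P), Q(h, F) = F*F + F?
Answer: -130/3 ≈ -43.333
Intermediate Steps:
z = 1 (z = 4 - 1*3 = 4 - 3 = 1)
O(q, a) = -q/2
Q(h, F) = F + F² (Q(h, F) = F² + F = F + F²)
M(P) = (1 + P)/(2*P) (M(P) = (P + 1)/(P + P) = (1 + P)/((2*P)) = (1 + P)*(1/(2*P)) = (1 + P)/(2*P))
m(f, J) = -f/2
Z(v) = 5*(1 + v*(1 + v))/(2*v*(1 + v)) (Z(v) = ((1 + v*(1 + v))/(2*((v*(1 + v)))))*5 = ((1/(v*(1 + v)))*(1 + v*(1 + v))/2)*5 = ((1 + v*(1 + v))/(2*v*(1 + v)))*5 = 5*(1 + v*(1 + v))/(2*v*(1 + v)))
(-16*m(-2, -4))*Z(-4) = (-(-8)*(-2))*((5/2)*(1 - 4*(1 - 4))/(-4*(1 - 4))) = (-16*1)*((5/2)*(-¼)*(1 - 4*(-3))/(-3)) = -40*(-1)*(-1)*(1 + 12)/(4*3) = -40*(-1)*(-1)*13/(4*3) = -16*65/24 = -130/3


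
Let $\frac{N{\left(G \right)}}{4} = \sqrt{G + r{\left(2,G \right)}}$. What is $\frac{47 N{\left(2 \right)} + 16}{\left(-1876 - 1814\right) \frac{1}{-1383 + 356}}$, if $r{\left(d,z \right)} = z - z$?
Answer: $\frac{8216}{1845} + \frac{96538 \sqrt{2}}{1845} \approx 78.451$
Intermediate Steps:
$r{\left(d,z \right)} = 0$
$N{\left(G \right)} = 4 \sqrt{G}$ ($N{\left(G \right)} = 4 \sqrt{G + 0} = 4 \sqrt{G}$)
$\frac{47 N{\left(2 \right)} + 16}{\left(-1876 - 1814\right) \frac{1}{-1383 + 356}} = \frac{47 \cdot 4 \sqrt{2} + 16}{\left(-1876 - 1814\right) \frac{1}{-1383 + 356}} = \frac{188 \sqrt{2} + 16}{\left(-3690\right) \frac{1}{-1027}} = \frac{16 + 188 \sqrt{2}}{\left(-3690\right) \left(- \frac{1}{1027}\right)} = \frac{16 + 188 \sqrt{2}}{\frac{3690}{1027}} = \left(16 + 188 \sqrt{2}\right) \frac{1027}{3690} = \frac{8216}{1845} + \frac{96538 \sqrt{2}}{1845}$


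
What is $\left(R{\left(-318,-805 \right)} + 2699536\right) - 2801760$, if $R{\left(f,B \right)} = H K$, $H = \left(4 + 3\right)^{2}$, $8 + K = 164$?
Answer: $-94580$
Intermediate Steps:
$K = 156$ ($K = -8 + 164 = 156$)
$H = 49$ ($H = 7^{2} = 49$)
$R{\left(f,B \right)} = 7644$ ($R{\left(f,B \right)} = 49 \cdot 156 = 7644$)
$\left(R{\left(-318,-805 \right)} + 2699536\right) - 2801760 = \left(7644 + 2699536\right) - 2801760 = 2707180 - 2801760 = -94580$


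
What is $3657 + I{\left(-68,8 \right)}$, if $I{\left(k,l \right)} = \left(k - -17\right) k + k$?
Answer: $7057$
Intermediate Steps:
$I{\left(k,l \right)} = k + k \left(17 + k\right)$ ($I{\left(k,l \right)} = \left(k + 17\right) k + k = \left(17 + k\right) k + k = k \left(17 + k\right) + k = k + k \left(17 + k\right)$)
$3657 + I{\left(-68,8 \right)} = 3657 - 68 \left(18 - 68\right) = 3657 - -3400 = 3657 + 3400 = 7057$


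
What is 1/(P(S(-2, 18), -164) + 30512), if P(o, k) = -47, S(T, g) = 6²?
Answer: 1/30465 ≈ 3.2825e-5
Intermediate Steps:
S(T, g) = 36
1/(P(S(-2, 18), -164) + 30512) = 1/(-47 + 30512) = 1/30465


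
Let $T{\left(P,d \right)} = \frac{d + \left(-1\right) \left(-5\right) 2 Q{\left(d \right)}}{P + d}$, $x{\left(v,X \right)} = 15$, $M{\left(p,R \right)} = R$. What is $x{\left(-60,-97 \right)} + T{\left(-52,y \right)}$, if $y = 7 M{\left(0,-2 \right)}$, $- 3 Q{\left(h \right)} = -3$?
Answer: $\frac{497}{33} \approx 15.061$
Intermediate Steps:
$Q{\left(h \right)} = 1$ ($Q{\left(h \right)} = \left(- \frac{1}{3}\right) \left(-3\right) = 1$)
$y = -14$ ($y = 7 \left(-2\right) = -14$)
$T{\left(P,d \right)} = \frac{10 + d}{P + d}$ ($T{\left(P,d \right)} = \frac{d + \left(-1\right) \left(-5\right) 2 \cdot 1}{P + d} = \frac{d + 5 \cdot 2 \cdot 1}{P + d} = \frac{d + 10 \cdot 1}{P + d} = \frac{d + 10}{P + d} = \frac{10 + d}{P + d}$)
$x{\left(-60,-97 \right)} + T{\left(-52,y \right)} = 15 + \frac{10 - 14}{-52 - 14} = 15 + \frac{1}{-66} \left(-4\right) = 15 - - \frac{2}{33} = 15 + \frac{2}{33} = \frac{497}{33}$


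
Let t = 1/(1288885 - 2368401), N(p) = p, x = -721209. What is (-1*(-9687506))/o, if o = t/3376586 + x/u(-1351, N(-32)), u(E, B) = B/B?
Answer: -35311720927864174256/2628863500953082585 ≈ -13.432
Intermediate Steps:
t = -1/1079516 (t = 1/(-1079516) = -1/1079516 ≈ -9.2634e-7)
u(E, B) = 1
o = -2628863500953082585/3645078612376 (o = -1/1079516/3376586 - 721209/1 = -1/1079516*1/3376586 - 721209*1 = -1/3645078612376 - 721209 = -2628863500953082585/3645078612376 ≈ -7.2121e+5)
(-1*(-9687506))/o = (-1*(-9687506))/(-2628863500953082585/3645078612376) = 9687506*(-3645078612376/2628863500953082585) = -35311720927864174256/2628863500953082585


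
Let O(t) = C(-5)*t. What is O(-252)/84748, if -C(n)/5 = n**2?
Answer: 7875/21187 ≈ 0.37169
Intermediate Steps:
C(n) = -5*n**2
O(t) = -125*t (O(t) = (-5*(-5)**2)*t = (-5*25)*t = -125*t)
O(-252)/84748 = -125*(-252)/84748 = 31500*(1/84748) = 7875/21187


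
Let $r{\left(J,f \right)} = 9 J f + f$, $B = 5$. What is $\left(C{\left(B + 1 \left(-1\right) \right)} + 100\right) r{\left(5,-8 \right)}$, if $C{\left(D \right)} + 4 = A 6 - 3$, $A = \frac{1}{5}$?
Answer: $- \frac{173328}{5} \approx -34666.0$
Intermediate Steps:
$A = \frac{1}{5} \approx 0.2$
$r{\left(J,f \right)} = f + 9 J f$ ($r{\left(J,f \right)} = 9 J f + f = f + 9 J f$)
$C{\left(D \right)} = - \frac{29}{5}$ ($C{\left(D \right)} = -4 + \left(\frac{1}{5} \cdot 6 - 3\right) = -4 + \left(\frac{6}{5} - 3\right) = -4 - \frac{9}{5} = - \frac{29}{5}$)
$\left(C{\left(B + 1 \left(-1\right) \right)} + 100\right) r{\left(5,-8 \right)} = \left(- \frac{29}{5} + 100\right) \left(- 8 \left(1 + 9 \cdot 5\right)\right) = \frac{471 \left(- 8 \left(1 + 45\right)\right)}{5} = \frac{471 \left(\left(-8\right) 46\right)}{5} = \frac{471}{5} \left(-368\right) = - \frac{173328}{5}$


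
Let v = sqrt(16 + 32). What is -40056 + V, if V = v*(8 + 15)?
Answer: -40056 + 92*sqrt(3) ≈ -39897.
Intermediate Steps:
v = 4*sqrt(3) (v = sqrt(48) = 4*sqrt(3) ≈ 6.9282)
V = 92*sqrt(3) (V = (4*sqrt(3))*(8 + 15) = (4*sqrt(3))*23 = 92*sqrt(3) ≈ 159.35)
-40056 + V = -40056 + 92*sqrt(3)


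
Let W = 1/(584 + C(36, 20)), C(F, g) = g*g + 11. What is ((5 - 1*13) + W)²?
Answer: 63345681/990025 ≈ 63.984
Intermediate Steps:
C(F, g) = 11 + g² (C(F, g) = g² + 11 = 11 + g²)
W = 1/995 (W = 1/(584 + (11 + 20²)) = 1/(584 + (11 + 400)) = 1/(584 + 411) = 1/995 ≈ 0.0010050)
((5 - 1*13) + W)² = ((5 - 1*13) + 1/995)² = ((5 - 13) + 1/995)² = (-8 + 1/995)² = (-7959/995)² = 63345681/990025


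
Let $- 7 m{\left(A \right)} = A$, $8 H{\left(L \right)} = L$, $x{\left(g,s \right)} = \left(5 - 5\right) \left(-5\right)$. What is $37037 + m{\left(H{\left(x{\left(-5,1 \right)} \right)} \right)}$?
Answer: $37037$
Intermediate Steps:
$x{\left(g,s \right)} = 0$ ($x{\left(g,s \right)} = 0 \left(-5\right) = 0$)
$H{\left(L \right)} = \frac{L}{8}$
$m{\left(A \right)} = - \frac{A}{7}$
$37037 + m{\left(H{\left(x{\left(-5,1 \right)} \right)} \right)} = 37037 - \frac{\frac{1}{8} \cdot 0}{7} = 37037 - 0 = 37037 + 0 = 37037$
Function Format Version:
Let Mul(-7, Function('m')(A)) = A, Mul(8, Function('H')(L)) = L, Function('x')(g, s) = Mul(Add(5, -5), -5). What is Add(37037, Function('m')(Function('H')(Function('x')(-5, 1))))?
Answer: 37037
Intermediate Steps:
Function('x')(g, s) = 0 (Function('x')(g, s) = Mul(0, -5) = 0)
Function('H')(L) = Mul(Rational(1, 8), L)
Function('m')(A) = Mul(Rational(-1, 7), A)
Add(37037, Function('m')(Function('H')(Function('x')(-5, 1)))) = Add(37037, Mul(Rational(-1, 7), Mul(Rational(1, 8), 0))) = Add(37037, Mul(Rational(-1, 7), 0)) = Add(37037, 0) = 37037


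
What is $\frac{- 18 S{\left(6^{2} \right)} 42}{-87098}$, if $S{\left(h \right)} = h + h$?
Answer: $\frac{27216}{43549} \approx 0.62495$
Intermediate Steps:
$S{\left(h \right)} = 2 h$
$\frac{- 18 S{\left(6^{2} \right)} 42}{-87098} = \frac{- 18 \cdot 2 \cdot 6^{2} \cdot 42}{-87098} = - 18 \cdot 2 \cdot 36 \cdot 42 \left(- \frac{1}{87098}\right) = \left(-18\right) 72 \cdot 42 \left(- \frac{1}{87098}\right) = \left(-1296\right) 42 \left(- \frac{1}{87098}\right) = \left(-54432\right) \left(- \frac{1}{87098}\right) = \frac{27216}{43549}$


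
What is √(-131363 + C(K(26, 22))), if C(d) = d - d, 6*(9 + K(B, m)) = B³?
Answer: I*√131363 ≈ 362.44*I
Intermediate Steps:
K(B, m) = -9 + B³/6
C(d) = 0
√(-131363 + C(K(26, 22))) = √(-131363 + 0) = √(-131363) = I*√131363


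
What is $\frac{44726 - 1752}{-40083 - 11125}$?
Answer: $- \frac{21487}{25604} \approx -0.8392$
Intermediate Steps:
$\frac{44726 - 1752}{-40083 - 11125} = \frac{42974}{-51208} = 42974 \left(- \frac{1}{51208}\right) = - \frac{21487}{25604}$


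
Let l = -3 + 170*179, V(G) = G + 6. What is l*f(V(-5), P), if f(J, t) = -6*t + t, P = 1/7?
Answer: -152135/7 ≈ -21734.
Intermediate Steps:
V(G) = 6 + G
P = ⅐ ≈ 0.14286
f(J, t) = -5*t
l = 30427 (l = -3 + 30430 = 30427)
l*f(V(-5), P) = 30427*(-5*⅐) = 30427*(-5/7) = -152135/7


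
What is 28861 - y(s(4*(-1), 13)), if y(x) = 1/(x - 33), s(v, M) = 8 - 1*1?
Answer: 750387/26 ≈ 28861.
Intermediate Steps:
s(v, M) = 7 (s(v, M) = 8 - 1 = 7)
y(x) = 1/(-33 + x)
28861 - y(s(4*(-1), 13)) = 28861 - 1/(-33 + 7) = 28861 - 1/(-26) = 28861 - 1*(-1/26) = 28861 + 1/26 = 750387/26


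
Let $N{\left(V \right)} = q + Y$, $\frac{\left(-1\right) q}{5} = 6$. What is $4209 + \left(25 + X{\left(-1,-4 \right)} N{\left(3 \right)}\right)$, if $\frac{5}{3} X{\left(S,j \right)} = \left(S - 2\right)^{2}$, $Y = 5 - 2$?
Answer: $\frac{20441}{5} \approx 4088.2$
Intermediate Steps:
$q = -30$ ($q = \left(-5\right) 6 = -30$)
$Y = 3$ ($Y = 5 - 2 = 3$)
$N{\left(V \right)} = -27$ ($N{\left(V \right)} = -30 + 3 = -27$)
$X{\left(S,j \right)} = \frac{3 \left(-2 + S\right)^{2}}{5}$ ($X{\left(S,j \right)} = \frac{3 \left(S - 2\right)^{2}}{5} = \frac{3 \left(-2 + S\right)^{2}}{5}$)
$4209 + \left(25 + X{\left(-1,-4 \right)} N{\left(3 \right)}\right) = 4209 + \left(25 + \frac{3 \left(-2 - 1\right)^{2}}{5} \left(-27\right)\right) = 4209 + \left(25 + \frac{3 \left(-3\right)^{2}}{5} \left(-27\right)\right) = 4209 + \left(25 + \frac{3}{5} \cdot 9 \left(-27\right)\right) = 4209 + \left(25 + \frac{27}{5} \left(-27\right)\right) = 4209 + \left(25 - \frac{729}{5}\right) = 4209 - \frac{604}{5} = \frac{20441}{5}$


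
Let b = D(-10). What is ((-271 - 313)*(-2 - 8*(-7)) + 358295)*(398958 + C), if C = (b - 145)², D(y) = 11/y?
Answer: 13733785659639/100 ≈ 1.3734e+11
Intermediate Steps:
b = -11/10 (b = 11/(-10) = 11*(-⅒) = -11/10 ≈ -1.1000)
C = 2134521/100 (C = (-11/10 - 145)² = (-1461/10)² = 2134521/100 ≈ 21345.)
((-271 - 313)*(-2 - 8*(-7)) + 358295)*(398958 + C) = ((-271 - 313)*(-2 - 8*(-7)) + 358295)*(398958 + 2134521/100) = (-584*(-2 + 56) + 358295)*(42030321/100) = (-584*54 + 358295)*(42030321/100) = (-31536 + 358295)*(42030321/100) = 326759*(42030321/100) = 13733785659639/100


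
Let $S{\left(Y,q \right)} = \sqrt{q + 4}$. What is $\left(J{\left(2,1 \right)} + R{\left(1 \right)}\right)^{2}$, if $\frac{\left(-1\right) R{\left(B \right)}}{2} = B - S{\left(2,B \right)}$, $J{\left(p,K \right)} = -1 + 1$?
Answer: $24 - 8 \sqrt{5} \approx 6.1115$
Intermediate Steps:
$S{\left(Y,q \right)} = \sqrt{4 + q}$
$J{\left(p,K \right)} = 0$
$R{\left(B \right)} = - 2 B + 2 \sqrt{4 + B}$ ($R{\left(B \right)} = - 2 \left(B - \sqrt{4 + B}\right) = - 2 B + 2 \sqrt{4 + B}$)
$\left(J{\left(2,1 \right)} + R{\left(1 \right)}\right)^{2} = \left(0 + \left(\left(-2\right) 1 + 2 \sqrt{4 + 1}\right)\right)^{2} = \left(0 - \left(2 - 2 \sqrt{5}\right)\right)^{2} = \left(-2 + 2 \sqrt{5}\right)^{2}$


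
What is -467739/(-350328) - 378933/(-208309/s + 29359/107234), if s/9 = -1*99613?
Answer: -4254086183668627409907/5682162501773384 ≈ -7.4867e+5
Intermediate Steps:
s = -896517 (s = 9*(-1*99613) = 9*(-99613) = -896517)
-467739/(-350328) - 378933/(-208309/s + 29359/107234) = -467739/(-350328) - 378933/(-208309/(-896517) + 29359/107234) = -467739*(-1/350328) - 378933/(-208309*(-1/896517) + 29359*(1/107234)) = 155913/116776 - 378933/(208309/896517 + 29359/107234) = 155913/116776 - 378933/48658649909/96137103978 = 155913/116776 - 378933*96137103978/48658649909 = 155913/116776 - 36429521221695474/48658649909 = -4254086183668627409907/5682162501773384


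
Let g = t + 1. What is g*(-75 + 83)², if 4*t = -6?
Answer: -32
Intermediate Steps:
t = -3/2 (t = (¼)*(-6) = -3/2 ≈ -1.5000)
g = -½ (g = -3/2 + 1 = -½ ≈ -0.50000)
g*(-75 + 83)² = -(-75 + 83)²/2 = -½*8² = -½*64 = -32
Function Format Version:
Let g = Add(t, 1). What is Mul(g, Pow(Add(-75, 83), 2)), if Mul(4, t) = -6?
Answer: -32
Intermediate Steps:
t = Rational(-3, 2) (t = Mul(Rational(1, 4), -6) = Rational(-3, 2) ≈ -1.5000)
g = Rational(-1, 2) (g = Add(Rational(-3, 2), 1) = Rational(-1, 2) ≈ -0.50000)
Mul(g, Pow(Add(-75, 83), 2)) = Mul(Rational(-1, 2), Pow(Add(-75, 83), 2)) = Mul(Rational(-1, 2), Pow(8, 2)) = Mul(Rational(-1, 2), 64) = -32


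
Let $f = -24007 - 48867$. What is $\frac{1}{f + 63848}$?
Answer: $- \frac{1}{9026} \approx -0.00011079$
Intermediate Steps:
$f = -72874$
$\frac{1}{f + 63848} = \frac{1}{-72874 + 63848} = \frac{1}{-9026} = - \frac{1}{9026}$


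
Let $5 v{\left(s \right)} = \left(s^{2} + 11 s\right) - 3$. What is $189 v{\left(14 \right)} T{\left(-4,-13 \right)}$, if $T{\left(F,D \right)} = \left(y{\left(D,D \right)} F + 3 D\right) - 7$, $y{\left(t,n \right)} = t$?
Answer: $\frac{393498}{5} \approx 78700.0$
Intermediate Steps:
$v{\left(s \right)} = - \frac{3}{5} + \frac{s^{2}}{5} + \frac{11 s}{5}$ ($v{\left(s \right)} = \frac{\left(s^{2} + 11 s\right) - 3}{5} = \frac{-3 + s^{2} + 11 s}{5} = - \frac{3}{5} + \frac{s^{2}}{5} + \frac{11 s}{5}$)
$T{\left(F,D \right)} = -7 + 3 D + D F$ ($T{\left(F,D \right)} = \left(D F + 3 D\right) - 7 = \left(3 D + D F\right) - 7 = -7 + 3 D + D F$)
$189 v{\left(14 \right)} T{\left(-4,-13 \right)} = 189 \left(- \frac{3}{5} + \frac{14^{2}}{5} + \frac{11}{5} \cdot 14\right) \left(-7 + 3 \left(-13\right) - -52\right) = 189 \left(- \frac{3}{5} + \frac{1}{5} \cdot 196 + \frac{154}{5}\right) \left(-7 - 39 + 52\right) = 189 \left(- \frac{3}{5} + \frac{196}{5} + \frac{154}{5}\right) 6 = 189 \cdot \frac{347}{5} \cdot 6 = \frac{65583}{5} \cdot 6 = \frac{393498}{5}$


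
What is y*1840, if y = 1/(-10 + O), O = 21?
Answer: 1840/11 ≈ 167.27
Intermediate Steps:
y = 1/11 (y = 1/(-10 + 21) = 1/11 ≈ 0.090909)
y*1840 = (1/11)*1840 = 1840/11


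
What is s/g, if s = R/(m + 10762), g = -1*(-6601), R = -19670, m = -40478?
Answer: 1405/14011094 ≈ 0.00010028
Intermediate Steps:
g = 6601
s = 9835/14858 (s = -19670/(-40478 + 10762) = -19670/(-29716) = -19670*(-1/29716) = 9835/14858 ≈ 0.66193)
s/g = (9835/14858)/6601 = (9835/14858)*(1/6601) = 1405/14011094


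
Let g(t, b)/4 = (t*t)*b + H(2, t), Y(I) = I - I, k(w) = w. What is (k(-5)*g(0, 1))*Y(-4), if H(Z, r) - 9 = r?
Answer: 0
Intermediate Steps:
H(Z, r) = 9 + r
Y(I) = 0
g(t, b) = 36 + 4*t + 4*b*t**2 (g(t, b) = 4*((t*t)*b + (9 + t)) = 4*(t**2*b + (9 + t)) = 4*(b*t**2 + (9 + t)) = 4*(9 + t + b*t**2) = 36 + 4*t + 4*b*t**2)
(k(-5)*g(0, 1))*Y(-4) = -5*(36 + 4*0 + 4*1*0**2)*0 = -5*(36 + 0 + 4*1*0)*0 = -5*(36 + 0 + 0)*0 = -5*36*0 = -180*0 = 0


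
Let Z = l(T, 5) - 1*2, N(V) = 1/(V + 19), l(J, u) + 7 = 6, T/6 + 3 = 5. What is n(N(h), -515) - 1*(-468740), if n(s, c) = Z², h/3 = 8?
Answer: 468749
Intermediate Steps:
T = 12 (T = -18 + 6*5 = -18 + 30 = 12)
h = 24 (h = 3*8 = 24)
l(J, u) = -1 (l(J, u) = -7 + 6 = -1)
N(V) = 1/(19 + V)
Z = -3 (Z = -1 - 1*2 = -1 - 2 = -3)
n(s, c) = 9 (n(s, c) = (-3)² = 9)
n(N(h), -515) - 1*(-468740) = 9 - 1*(-468740) = 9 + 468740 = 468749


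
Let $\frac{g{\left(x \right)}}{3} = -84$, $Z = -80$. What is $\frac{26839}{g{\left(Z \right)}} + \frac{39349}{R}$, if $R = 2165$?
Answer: $- \frac{48190487}{545580} \approx -88.329$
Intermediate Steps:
$g{\left(x \right)} = -252$ ($g{\left(x \right)} = 3 \left(-84\right) = -252$)
$\frac{26839}{g{\left(Z \right)}} + \frac{39349}{R} = \frac{26839}{-252} + \frac{39349}{2165} = 26839 \left(- \frac{1}{252}\right) + 39349 \cdot \frac{1}{2165} = - \frac{26839}{252} + \frac{39349}{2165} = - \frac{48190487}{545580}$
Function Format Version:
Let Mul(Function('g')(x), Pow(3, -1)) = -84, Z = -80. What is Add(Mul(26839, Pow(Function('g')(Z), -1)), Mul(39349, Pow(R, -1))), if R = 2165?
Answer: Rational(-48190487, 545580) ≈ -88.329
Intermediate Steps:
Function('g')(x) = -252 (Function('g')(x) = Mul(3, -84) = -252)
Add(Mul(26839, Pow(Function('g')(Z), -1)), Mul(39349, Pow(R, -1))) = Add(Mul(26839, Pow(-252, -1)), Mul(39349, Pow(2165, -1))) = Add(Mul(26839, Rational(-1, 252)), Mul(39349, Rational(1, 2165))) = Add(Rational(-26839, 252), Rational(39349, 2165)) = Rational(-48190487, 545580)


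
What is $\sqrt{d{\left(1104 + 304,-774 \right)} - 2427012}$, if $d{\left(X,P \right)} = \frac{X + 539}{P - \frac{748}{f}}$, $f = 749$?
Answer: $\frac{i \sqrt{817782696876403734}}{580474} \approx 1557.9 i$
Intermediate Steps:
$d{\left(X,P \right)} = \frac{539 + X}{- \frac{748}{749} + P}$ ($d{\left(X,P \right)} = \frac{X + 539}{P - \frac{748}{749}} = \frac{539 + X}{P - \frac{748}{749}} = \frac{539 + X}{- \frac{748}{749} + P}$)
$\sqrt{d{\left(1104 + 304,-774 \right)} - 2427012} = \sqrt{\frac{749 \left(539 + \left(1104 + 304\right)\right)}{-748 + 749 \left(-774\right)} - 2427012} = \sqrt{\frac{749 \left(539 + 1408\right)}{-748 - 579726} - 2427012} = \sqrt{749 \frac{1}{-580474} \cdot 1947 - 2427012} = \sqrt{749 \left(- \frac{1}{580474}\right) 1947 - 2427012} = \sqrt{- \frac{1458303}{580474} - 2427012} = \sqrt{- \frac{1408818821991}{580474}} = \frac{i \sqrt{817782696876403734}}{580474}$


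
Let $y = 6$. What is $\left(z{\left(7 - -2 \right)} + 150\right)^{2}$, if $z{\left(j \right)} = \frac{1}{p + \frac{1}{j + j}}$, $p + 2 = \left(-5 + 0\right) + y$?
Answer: $\frac{6411024}{289} \approx 22183.0$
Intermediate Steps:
$p = -1$ ($p = -2 + \left(\left(-5 + 0\right) + 6\right) = -2 + \left(-5 + 6\right) = -2 + 1 = -1$)
$z{\left(j \right)} = \frac{1}{-1 + \frac{1}{2 j}}$ ($z{\left(j \right)} = \frac{1}{-1 + \frac{1}{j + j}} = \frac{1}{-1 + \frac{1}{2 j}}$)
$\left(z{\left(7 - -2 \right)} + 150\right)^{2} = \left(\frac{2 \left(7 - -2\right)}{1 - 2 \left(7 - -2\right)} + 150\right)^{2} = \left(\frac{2 \left(7 + 2\right)}{1 - 2 \left(7 + 2\right)} + 150\right)^{2} = \left(2 \cdot 9 \frac{1}{1 - 18} + 150\right)^{2} = \left(2 \cdot 9 \frac{1}{-17} + 150\right)^{2} = \left(2 \cdot 9 \left(- \frac{1}{17}\right) + 150\right)^{2} = \left(- \frac{18}{17} + 150\right)^{2} = \left(\frac{2532}{17}\right)^{2} = \frac{6411024}{289}$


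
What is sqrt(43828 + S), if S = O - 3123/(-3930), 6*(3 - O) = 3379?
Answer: sqrt(167069908110)/1965 ≈ 208.01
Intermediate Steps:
O = -3361/6 (O = 3 - 1/6*3379 = 3 - 3379/6 = -3361/6 ≈ -560.17)
S = -1099166/1965 (S = -3361/6 - 3123/(-3930) = -3361/6 - 3123*(-1)/3930 = -3361/6 - 1*(-1041/1310) = -3361/6 + 1041/1310 = -1099166/1965 ≈ -559.37)
sqrt(43828 + S) = sqrt(43828 - 1099166/1965) = sqrt(85022854/1965) = sqrt(167069908110)/1965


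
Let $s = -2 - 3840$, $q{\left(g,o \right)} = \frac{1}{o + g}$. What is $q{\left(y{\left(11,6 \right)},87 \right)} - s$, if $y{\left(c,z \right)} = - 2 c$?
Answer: $\frac{249731}{65} \approx 3842.0$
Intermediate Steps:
$q{\left(g,o \right)} = \frac{1}{g + o}$
$s = -3842$ ($s = -2 - 3840 = -3842$)
$q{\left(y{\left(11,6 \right)},87 \right)} - s = \frac{1}{\left(-2\right) 11 + 87} - -3842 = \frac{1}{-22 + 87} + 3842 = \frac{1}{65} + 3842 = \frac{249731}{65}$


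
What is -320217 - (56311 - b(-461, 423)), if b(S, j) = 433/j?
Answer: -159270911/423 ≈ -3.7653e+5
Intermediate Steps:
-320217 - (56311 - b(-461, 423)) = -320217 - (56311 - 433/423) = -320217 - 1*23819120/423 = -320217 - 23819120/423 = -159270911/423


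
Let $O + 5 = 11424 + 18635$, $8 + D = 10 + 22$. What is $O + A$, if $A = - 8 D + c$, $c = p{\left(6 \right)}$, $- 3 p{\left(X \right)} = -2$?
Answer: $\frac{89588}{3} \approx 29863.0$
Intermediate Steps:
$p{\left(X \right)} = \frac{2}{3}$ ($p{\left(X \right)} = \left(- \frac{1}{3}\right) \left(-2\right) = \frac{2}{3}$)
$c = \frac{2}{3} \approx 0.66667$
$D = 24$ ($D = -8 + \left(10 + 22\right) = -8 + 32 = 24$)
$A = - \frac{574}{3}$ ($A = \left(-8\right) 24 + \frac{2}{3} = -192 + \frac{2}{3} = - \frac{574}{3} \approx -191.33$)
$O = 30054$ ($O = -5 + \left(11424 + 18635\right) = -5 + 30059 = 30054$)
$O + A = 30054 - \frac{574}{3} = \frac{89588}{3}$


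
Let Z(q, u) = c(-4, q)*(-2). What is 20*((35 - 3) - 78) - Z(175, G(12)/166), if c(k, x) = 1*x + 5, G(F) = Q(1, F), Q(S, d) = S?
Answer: -560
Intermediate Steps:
G(F) = 1
c(k, x) = 5 + x (c(k, x) = x + 5 = 5 + x)
Z(q, u) = -10 - 2*q (Z(q, u) = (5 + q)*(-2) = -10 - 2*q)
20*((35 - 3) - 78) - Z(175, G(12)/166) = 20*((35 - 3) - 78) - (-10 - 2*175) = 20*(32 - 78) - (-10 - 350) = 20*(-46) - 1*(-360) = -920 + 360 = -560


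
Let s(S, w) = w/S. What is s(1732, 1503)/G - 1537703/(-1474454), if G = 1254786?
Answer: 556979295423803/534069196368968 ≈ 1.0429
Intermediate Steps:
s(1732, 1503)/G - 1537703/(-1474454) = (1503/1732)/1254786 - 1537703/(-1474454) = (1503*(1/1732))*(1/1254786) - 1537703*(-1/1474454) = (1503/1732)*(1/1254786) + 1537703/1474454 = 501/724429784 + 1537703/1474454 = 556979295423803/534069196368968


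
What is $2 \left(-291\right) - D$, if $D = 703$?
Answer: $-1285$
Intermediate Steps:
$2 \left(-291\right) - D = 2 \left(-291\right) - 703 = -582 - 703 = -1285$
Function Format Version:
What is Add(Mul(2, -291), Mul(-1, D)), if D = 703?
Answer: -1285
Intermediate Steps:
Add(Mul(2, -291), Mul(-1, D)) = Add(Mul(2, -291), Mul(-1, 703)) = Add(-582, -703) = -1285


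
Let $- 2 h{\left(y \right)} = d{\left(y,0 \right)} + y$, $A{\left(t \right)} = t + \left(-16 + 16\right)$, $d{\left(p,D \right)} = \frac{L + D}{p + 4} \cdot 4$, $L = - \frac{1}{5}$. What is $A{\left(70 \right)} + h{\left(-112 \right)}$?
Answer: $\frac{34019}{270} \approx 126.0$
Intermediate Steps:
$L = - \frac{1}{5}$ ($L = \left(-1\right) \frac{1}{5} = - \frac{1}{5} \approx -0.2$)
$d{\left(p,D \right)} = \frac{4 \left(- \frac{1}{5} + D\right)}{4 + p}$ ($d{\left(p,D \right)} = \frac{- \frac{1}{5} + D}{p + 4} \cdot 4 = \frac{- \frac{1}{5} + D}{4 + p} 4 = \frac{4 \left(- \frac{1}{5} + D\right)}{4 + p}$)
$A{\left(t \right)} = t$ ($A{\left(t \right)} = t + 0 = t$)
$h{\left(y \right)} = - \frac{y}{2} + \frac{2}{5 \left(4 + y\right)}$ ($h{\left(y \right)} = - \frac{\frac{4 \left(-1 + 5 \cdot 0\right)}{5 \left(4 + y\right)} + y}{2} = - \frac{\frac{4 \left(-1 + 0\right)}{5 \left(4 + y\right)} + y}{2} = - \frac{\frac{4}{5} \frac{1}{4 + y} \left(-1\right) + y}{2} = - \frac{- \frac{4}{5 \left(4 + y\right)} + y}{2} = - \frac{y - \frac{4}{5 \left(4 + y\right)}}{2} = - \frac{y}{2} + \frac{2}{5 \left(4 + y\right)}$)
$A{\left(70 \right)} + h{\left(-112 \right)} = 70 + \frac{4 - - 560 \left(4 - 112\right)}{10 \left(4 - 112\right)} = 70 + \frac{4 - \left(-560\right) \left(-108\right)}{10 \left(-108\right)} = 70 + \frac{1}{10} \left(- \frac{1}{108}\right) \left(4 - 60480\right) = 70 + \frac{1}{10} \left(- \frac{1}{108}\right) \left(-60476\right) = 70 + \frac{15119}{270} = \frac{34019}{270}$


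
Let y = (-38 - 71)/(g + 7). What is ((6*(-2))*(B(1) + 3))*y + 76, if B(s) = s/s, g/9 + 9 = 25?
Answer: 16708/151 ≈ 110.65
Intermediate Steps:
g = 144 (g = -81 + 9*25 = -81 + 225 = 144)
B(s) = 1
y = -109/151 (y = (-38 - 71)/(144 + 7) = -109/151 ≈ -0.72185)
((6*(-2))*(B(1) + 3))*y + 76 = ((6*(-2))*(1 + 3))*(-109/151) + 76 = -12*4*(-109/151) + 76 = -48*(-109/151) + 76 = 5232/151 + 76 = 16708/151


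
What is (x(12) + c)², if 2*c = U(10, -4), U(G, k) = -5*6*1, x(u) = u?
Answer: 9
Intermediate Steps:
U(G, k) = -30 (U(G, k) = -30*1 = -30)
c = -15 (c = (½)*(-30) = -15)
(x(12) + c)² = (12 - 15)² = (-3)² = 9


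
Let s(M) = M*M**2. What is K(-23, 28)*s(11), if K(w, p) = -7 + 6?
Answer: -1331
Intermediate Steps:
K(w, p) = -1
s(M) = M**3
K(-23, 28)*s(11) = -1*11**3 = -1*1331 = -1331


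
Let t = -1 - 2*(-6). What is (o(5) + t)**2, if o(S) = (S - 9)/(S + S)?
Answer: 2809/25 ≈ 112.36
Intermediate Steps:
o(S) = (-9 + S)/(2*S) (o(S) = (-9 + S)/((2*S)) = (-9 + S)*(1/(2*S)) = (-9 + S)/(2*S))
t = 11 (t = -1 + 12 = 11)
(o(5) + t)**2 = ((1/2)*(-9 + 5)/5 + 11)**2 = ((1/2)*(1/5)*(-4) + 11)**2 = (-2/5 + 11)**2 = (53/5)**2 = 2809/25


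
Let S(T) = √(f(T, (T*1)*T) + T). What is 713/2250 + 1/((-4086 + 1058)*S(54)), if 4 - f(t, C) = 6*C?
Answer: 713/2250 + I*√17438/52802264 ≈ 0.31689 + 2.5009e-6*I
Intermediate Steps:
f(t, C) = 4 - 6*C
S(T) = √(4 + T - 6*T²) (S(T) = √((4 - 6*T*1*T) + T) = √((4 - 6*T*T) + T) = √((4 - 6*T²) + T) = √(4 + T - 6*T²))
713/2250 + 1/((-4086 + 1058)*S(54)) = 713/2250 + 1/((-4086 + 1058)*(√(4 + 54 - 6*54²))) = 713*(1/2250) + 1/((-3028)*(√(4 + 54 - 6*2916))) = 713/2250 - 1/(3028*√(4 + 54 - 17496)) = 713/2250 - (-I*√17438/17438)/3028 = 713/2250 - (-1)*I*√17438/52802264 = 713/2250 + I*√17438/52802264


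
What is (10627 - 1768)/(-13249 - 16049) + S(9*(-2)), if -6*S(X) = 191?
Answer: -470756/14649 ≈ -32.136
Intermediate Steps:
S(X) = -191/6 (S(X) = -⅙*191 = -191/6)
(10627 - 1768)/(-13249 - 16049) + S(9*(-2)) = (10627 - 1768)/(-13249 - 16049) - 191/6 = 8859/(-29298) - 191/6 = 8859*(-1/29298) - 191/6 = -2953/9766 - 191/6 = -470756/14649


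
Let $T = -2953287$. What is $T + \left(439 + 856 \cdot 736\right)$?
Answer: $-2322832$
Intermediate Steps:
$T + \left(439 + 856 \cdot 736\right) = -2953287 + \left(439 + 856 \cdot 736\right) = -2953287 + \left(439 + 630016\right) = -2953287 + 630455 = -2322832$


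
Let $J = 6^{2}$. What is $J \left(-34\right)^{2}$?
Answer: $41616$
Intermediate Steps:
$J = 36$
$J \left(-34\right)^{2} = 36 \left(-34\right)^{2} = 36 \cdot 1156 = 41616$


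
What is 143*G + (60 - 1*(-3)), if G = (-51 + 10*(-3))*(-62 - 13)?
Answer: 868788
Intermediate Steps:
G = 6075 (G = (-51 - 30)*(-75) = -81*(-75) = 6075)
143*G + (60 - 1*(-3)) = 143*6075 + (60 - 1*(-3)) = 868725 + (60 + 3) = 868725 + 63 = 868788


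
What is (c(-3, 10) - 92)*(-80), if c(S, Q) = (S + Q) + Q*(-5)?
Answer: 10800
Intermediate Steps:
c(S, Q) = S - 4*Q (c(S, Q) = (Q + S) - 5*Q = S - 4*Q)
(c(-3, 10) - 92)*(-80) = ((-3 - 4*10) - 92)*(-80) = ((-3 - 40) - 92)*(-80) = (-43 - 92)*(-80) = -135*(-80) = 10800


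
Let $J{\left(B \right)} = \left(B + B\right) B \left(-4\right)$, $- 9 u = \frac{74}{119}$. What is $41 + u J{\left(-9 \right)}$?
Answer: $\frac{10207}{119} \approx 85.773$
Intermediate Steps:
$u = - \frac{74}{1071}$ ($u = - \frac{74 \cdot \frac{1}{119}}{9} = \left(- \frac{1}{9}\right) \frac{74}{119} = - \frac{74}{1071} \approx -0.069094$)
$J{\left(B \right)} = - 8 B^{2}$ ($J{\left(B \right)} = 2 B \left(- 4 B\right) = - 8 B^{2}$)
$41 + u J{\left(-9 \right)} = 41 - \frac{74 \left(- 8 \left(-9\right)^{2}\right)}{1071} = 41 - \frac{74 \left(\left(-8\right) 81\right)}{1071} = 41 - - \frac{5328}{119} = 41 + \frac{5328}{119} = \frac{10207}{119}$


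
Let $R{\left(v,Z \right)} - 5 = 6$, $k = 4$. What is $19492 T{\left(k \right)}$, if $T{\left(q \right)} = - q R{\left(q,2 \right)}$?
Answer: $-857648$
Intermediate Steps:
$R{\left(v,Z \right)} = 11$ ($R{\left(v,Z \right)} = 5 + 6 = 11$)
$T{\left(q \right)} = - 11 q$ ($T{\left(q \right)} = - q 11 = - 11 q$)
$19492 T{\left(k \right)} = 19492 \left(\left(-11\right) 4\right) = 19492 \left(-44\right) = -857648$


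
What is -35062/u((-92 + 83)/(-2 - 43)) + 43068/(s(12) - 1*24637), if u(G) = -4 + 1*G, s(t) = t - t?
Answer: 4318294178/468103 ≈ 9225.1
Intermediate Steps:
s(t) = 0
u(G) = -4 + G
-35062/u((-92 + 83)/(-2 - 43)) + 43068/(s(12) - 1*24637) = -35062/(-4 + (-92 + 83)/(-2 - 43)) + 43068/(0 - 1*24637) = -35062/(-4 - 9/(-45)) + 43068/(0 - 24637) = -35062/(-4 - 9*(-1/45)) + 43068/(-24637) = -35062/(-4 + ⅕) + 43068*(-1/24637) = -35062/(-19/5) - 43068/24637 = -35062*(-5/19) - 43068/24637 = 175310/19 - 43068/24637 = 4318294178/468103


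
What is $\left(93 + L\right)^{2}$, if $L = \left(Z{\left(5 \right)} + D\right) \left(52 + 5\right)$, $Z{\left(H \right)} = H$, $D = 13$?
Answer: $1252161$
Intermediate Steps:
$L = 1026$ ($L = \left(5 + 13\right) \left(52 + 5\right) = 18 \cdot 57 = 1026$)
$\left(93 + L\right)^{2} = \left(93 + 1026\right)^{2} = 1119^{2} = 1252161$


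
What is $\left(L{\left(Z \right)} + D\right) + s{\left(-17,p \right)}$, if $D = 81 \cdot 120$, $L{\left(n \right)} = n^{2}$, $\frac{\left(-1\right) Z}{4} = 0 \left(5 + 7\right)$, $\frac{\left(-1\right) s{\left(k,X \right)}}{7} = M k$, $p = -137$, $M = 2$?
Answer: $9958$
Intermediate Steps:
$s{\left(k,X \right)} = - 14 k$ ($s{\left(k,X \right)} = - 7 \cdot 2 k = - 14 k$)
$Z = 0$ ($Z = - 4 \cdot 0 \left(5 + 7\right) = - 4 \cdot 0 \cdot 12 = \left(-4\right) 0 = 0$)
$D = 9720$
$\left(L{\left(Z \right)} + D\right) + s{\left(-17,p \right)} = \left(0^{2} + 9720\right) - -238 = \left(0 + 9720\right) + 238 = 9720 + 238 = 9958$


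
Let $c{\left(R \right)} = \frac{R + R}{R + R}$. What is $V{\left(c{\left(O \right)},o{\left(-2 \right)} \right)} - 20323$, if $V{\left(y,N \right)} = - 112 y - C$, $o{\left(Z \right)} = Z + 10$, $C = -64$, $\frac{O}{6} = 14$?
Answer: $-20371$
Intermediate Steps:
$O = 84$ ($O = 6 \cdot 14 = 84$)
$c{\left(R \right)} = 1$ ($c{\left(R \right)} = \frac{2 R}{2 R} = 2 R \frac{1}{2 R} = 1$)
$o{\left(Z \right)} = 10 + Z$
$V{\left(y,N \right)} = 64 - 112 y$ ($V{\left(y,N \right)} = - 112 y - -64 = - 112 y + 64 = 64 - 112 y$)
$V{\left(c{\left(O \right)},o{\left(-2 \right)} \right)} - 20323 = \left(64 - 112\right) - 20323 = -48 - 20323 = -20371$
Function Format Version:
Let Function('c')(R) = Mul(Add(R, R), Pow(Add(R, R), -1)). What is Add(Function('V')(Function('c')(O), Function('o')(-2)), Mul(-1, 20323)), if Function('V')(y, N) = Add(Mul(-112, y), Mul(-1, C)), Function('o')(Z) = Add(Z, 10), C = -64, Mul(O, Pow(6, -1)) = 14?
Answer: -20371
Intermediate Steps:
O = 84 (O = Mul(6, 14) = 84)
Function('c')(R) = 1 (Function('c')(R) = Mul(Mul(2, R), Pow(Mul(2, R), -1)) = Mul(Mul(2, R), Mul(Rational(1, 2), Pow(R, -1))) = 1)
Function('o')(Z) = Add(10, Z)
Function('V')(y, N) = Add(64, Mul(-112, y)) (Function('V')(y, N) = Add(Mul(-112, y), Mul(-1, -64)) = Add(Mul(-112, y), 64) = Add(64, Mul(-112, y)))
Add(Function('V')(Function('c')(O), Function('o')(-2)), Mul(-1, 20323)) = Add(Add(64, Mul(-112, 1)), Mul(-1, 20323)) = Add(Add(64, -112), -20323) = Add(-48, -20323) = -20371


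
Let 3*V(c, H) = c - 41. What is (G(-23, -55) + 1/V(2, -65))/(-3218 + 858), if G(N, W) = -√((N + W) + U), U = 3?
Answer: 1/30680 + I*√3/472 ≈ 3.2595e-5 + 0.0036696*I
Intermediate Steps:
V(c, H) = -41/3 + c/3 (V(c, H) = (c - 41)/3 = (-41 + c)/3 = -41/3 + c/3)
G(N, W) = -√(3 + N + W) (G(N, W) = -√((N + W) + 3) = -√(3 + N + W))
(G(-23, -55) + 1/V(2, -65))/(-3218 + 858) = (-√(3 - 23 - 55) + 1/(-41/3 + (⅓)*2))/(-3218 + 858) = (-√(-75) + 1/(-41/3 + ⅔))/(-2360) = (-5*I*√3 + 1/(-13))*(-1/2360) = (-5*I*√3 - 1/13)*(-1/2360) = (-1/13 - 5*I*√3)*(-1/2360) = 1/30680 + I*√3/472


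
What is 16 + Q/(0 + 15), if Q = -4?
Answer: 236/15 ≈ 15.733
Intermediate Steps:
16 + Q/(0 + 15) = 16 - 4/(0 + 15) = 16 - 4/15 = 236/15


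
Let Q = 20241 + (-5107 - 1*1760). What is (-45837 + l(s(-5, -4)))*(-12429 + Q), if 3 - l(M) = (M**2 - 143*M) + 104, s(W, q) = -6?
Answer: -44256240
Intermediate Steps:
l(M) = -101 - M**2 + 143*M (l(M) = 3 - ((M**2 - 143*M) + 104) = 3 - (104 + M**2 - 143*M) = 3 + (-104 - M**2 + 143*M) = -101 - M**2 + 143*M)
Q = 13374 (Q = 20241 + (-5107 - 1760) = 20241 - 6867 = 13374)
(-45837 + l(s(-5, -4)))*(-12429 + Q) = (-45837 + (-101 - 1*(-6)**2 + 143*(-6)))*(-12429 + 13374) = (-45837 + (-101 - 1*36 - 858))*945 = (-45837 + (-101 - 36 - 858))*945 = (-45837 - 995)*945 = -46832*945 = -44256240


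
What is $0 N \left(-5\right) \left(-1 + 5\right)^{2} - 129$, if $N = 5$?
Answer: $-129$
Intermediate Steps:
$0 N \left(-5\right) \left(-1 + 5\right)^{2} - 129 = 0 \cdot 5 \left(-5\right) \left(-1 + 5\right)^{2} - 129 = 0 \left(-5\right) 4^{2} - 129 = 0 \cdot 16 - 129 = 0 - 129 = -129$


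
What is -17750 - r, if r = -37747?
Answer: 19997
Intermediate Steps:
-17750 - r = -17750 - 1*(-37747) = -17750 + 37747 = 19997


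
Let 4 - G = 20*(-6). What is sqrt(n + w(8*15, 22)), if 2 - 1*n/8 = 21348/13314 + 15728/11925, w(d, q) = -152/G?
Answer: I*sqrt(25733397683653562)/54687255 ≈ 2.9333*I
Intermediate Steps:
G = 124 (G = 4 - 20*(-6) = 4 - 1*(-120) = 4 + 120 = 124)
w(d, q) = -38/31 (w(d, q) = -152/124 = -152*1/124 = -38/31)
n = -195251456/26461575 (n = 16 - 8*(21348/13314 + 15728/11925) = 16 - 8*(21348*(1/13314) + 15728*(1/11925)) = 16 - 8*(3558/2219 + 15728/11925) = 16 - 8*77329582/26461575 = 16 - 618636656/26461575 = -195251456/26461575 ≈ -7.3787)
sqrt(n + w(8*15, 22)) = sqrt(-195251456/26461575 - 38/31) = sqrt(-7058334986/820308825) = I*sqrt(25733397683653562)/54687255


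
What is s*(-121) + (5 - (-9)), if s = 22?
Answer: -2648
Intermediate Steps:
s*(-121) + (5 - (-9)) = 22*(-121) + (5 - (-9)) = -2662 + (5 - 3*(-3)) = -2662 + (5 + 9) = -2662 + 14 = -2648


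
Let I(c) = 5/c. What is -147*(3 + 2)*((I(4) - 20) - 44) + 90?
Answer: 184845/4 ≈ 46211.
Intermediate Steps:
-147*(3 + 2)*((I(4) - 20) - 44) + 90 = -147*(3 + 2)*((5/4 - 20) - 44) + 90 = -735*((5*(¼) - 20) - 44) + 90 = -735*((5/4 - 20) - 44) + 90 = -735*(-75/4 - 44) + 90 = -735*(-251)/4 + 90 = -147*(-1255/4) + 90 = 184485/4 + 90 = 184845/4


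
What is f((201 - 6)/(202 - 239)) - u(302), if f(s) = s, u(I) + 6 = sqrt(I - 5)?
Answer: 27/37 - 3*sqrt(33) ≈ -16.504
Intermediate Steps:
u(I) = -6 + sqrt(-5 + I) (u(I) = -6 + sqrt(I - 5) = -6 + sqrt(-5 + I))
f((201 - 6)/(202 - 239)) - u(302) = (201 - 6)/(202 - 239) - (-6 + sqrt(-5 + 302)) = 195/(-37) - (-6 + sqrt(297)) = 195*(-1/37) - (-6 + 3*sqrt(33)) = -195/37 + (6 - 3*sqrt(33)) = 27/37 - 3*sqrt(33)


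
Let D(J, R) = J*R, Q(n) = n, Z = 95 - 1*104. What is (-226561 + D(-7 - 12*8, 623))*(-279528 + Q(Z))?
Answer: 81269792010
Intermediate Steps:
Z = -9 (Z = 95 - 104 = -9)
(-226561 + D(-7 - 12*8, 623))*(-279528 + Q(Z)) = (-226561 + (-7 - 12*8)*623)*(-279528 - 9) = (-226561 + (-7 - 96)*623)*(-279537) = (-226561 - 103*623)*(-279537) = (-226561 - 64169)*(-279537) = -290730*(-279537) = 81269792010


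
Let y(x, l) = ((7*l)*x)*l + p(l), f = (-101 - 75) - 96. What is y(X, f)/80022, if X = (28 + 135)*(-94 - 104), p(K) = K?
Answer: -8357158792/40011 ≈ -2.0887e+5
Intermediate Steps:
f = -272 (f = -176 - 96 = -272)
X = -32274 (X = 163*(-198) = -32274)
y(x, l) = l + 7*x*l² (y(x, l) = ((7*l)*x)*l + l = (7*l*x)*l + l = 7*x*l² + l = l + 7*x*l²)
y(X, f)/80022 = -272*(1 + 7*(-272)*(-32274))/80022 = -272*(1 + 61449696)*(1/80022) = -272*61449697*(1/80022) = -16714317584*1/80022 = -8357158792/40011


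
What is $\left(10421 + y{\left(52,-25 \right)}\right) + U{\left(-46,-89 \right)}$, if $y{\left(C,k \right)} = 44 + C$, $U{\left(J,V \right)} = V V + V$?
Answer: $18349$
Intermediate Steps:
$U{\left(J,V \right)} = V + V^{2}$ ($U{\left(J,V \right)} = V^{2} + V = V + V^{2}$)
$\left(10421 + y{\left(52,-25 \right)}\right) + U{\left(-46,-89 \right)} = \left(10421 + \left(44 + 52\right)\right) - 89 \left(1 - 89\right) = \left(10421 + 96\right) - -7832 = 10517 + 7832 = 18349$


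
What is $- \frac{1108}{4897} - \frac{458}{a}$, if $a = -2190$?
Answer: $- \frac{91847}{5362215} \approx -0.017129$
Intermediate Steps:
$- \frac{1108}{4897} - \frac{458}{a} = - \frac{1108}{4897} - \frac{458}{-2190} = \left(-1108\right) \frac{1}{4897} - - \frac{229}{1095} = - \frac{1108}{4897} + \frac{229}{1095} = - \frac{91847}{5362215}$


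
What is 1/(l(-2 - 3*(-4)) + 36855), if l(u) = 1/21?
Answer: 21/773956 ≈ 2.7133e-5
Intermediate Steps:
l(u) = 1/21
1/(l(-2 - 3*(-4)) + 36855) = 1/(1/21 + 36855) = 1/(773956/21) = 21/773956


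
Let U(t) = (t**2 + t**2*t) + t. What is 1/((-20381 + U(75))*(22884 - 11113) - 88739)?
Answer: 1/4792991835 ≈ 2.0864e-10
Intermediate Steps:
U(t) = t + t**2 + t**3 (U(t) = (t**2 + t**3) + t = t + t**2 + t**3)
1/((-20381 + U(75))*(22884 - 11113) - 88739) = 1/((-20381 + 75*(1 + 75 + 75**2))*(22884 - 11113) - 88739) = 1/((-20381 + 75*(1 + 75 + 5625))*11771 - 88739) = 1/((-20381 + 75*5701)*11771 - 88739) = 1/((-20381 + 427575)*11771 - 88739) = 1/(407194*11771 - 88739) = 1/(4793080574 - 88739) = 1/4792991835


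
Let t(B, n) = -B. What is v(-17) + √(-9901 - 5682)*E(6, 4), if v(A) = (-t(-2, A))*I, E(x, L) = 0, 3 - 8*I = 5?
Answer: ½ ≈ 0.50000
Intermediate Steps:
I = -¼ (I = 3/8 - ⅛*5 = 3/8 - 5/8 = -¼ ≈ -0.25000)
v(A) = ½ (v(A) = -(-1)*(-2)*(-¼) = -1*2*(-¼) = -2*(-¼) = ½)
v(-17) + √(-9901 - 5682)*E(6, 4) = ½ + √(-9901 - 5682)*0 = ½ + √(-15583)*0 = ½ + (I*√15583)*0 = ½ + 0 = ½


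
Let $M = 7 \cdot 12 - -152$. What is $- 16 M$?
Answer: $-3776$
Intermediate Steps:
$M = 236$ ($M = 84 + 152 = 236$)
$- 16 M = \left(-16\right) 236 = -3776$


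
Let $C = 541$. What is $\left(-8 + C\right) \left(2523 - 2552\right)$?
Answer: $-15457$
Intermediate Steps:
$\left(-8 + C\right) \left(2523 - 2552\right) = \left(-8 + 541\right) \left(2523 - 2552\right) = 533 \left(-29\right) = -15457$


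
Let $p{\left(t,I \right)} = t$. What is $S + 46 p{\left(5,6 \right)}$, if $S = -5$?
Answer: $225$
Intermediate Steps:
$S + 46 p{\left(5,6 \right)} = -5 + 46 \cdot 5 = -5 + 230 = 225$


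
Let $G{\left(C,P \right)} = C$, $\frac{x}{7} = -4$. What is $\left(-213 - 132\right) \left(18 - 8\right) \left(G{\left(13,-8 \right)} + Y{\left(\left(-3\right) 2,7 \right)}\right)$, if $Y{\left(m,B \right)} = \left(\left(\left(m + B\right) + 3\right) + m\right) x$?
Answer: $-238050$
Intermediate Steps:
$x = -28$ ($x = 7 \left(-4\right) = -28$)
$Y{\left(m,B \right)} = -84 - 56 m - 28 B$ ($Y{\left(m,B \right)} = \left(\left(\left(m + B\right) + 3\right) + m\right) \left(-28\right) = \left(\left(\left(B + m\right) + 3\right) + m\right) \left(-28\right) = \left(\left(3 + B + m\right) + m\right) \left(-28\right) = \left(3 + B + 2 m\right) \left(-28\right) = -84 - 56 m - 28 B$)
$\left(-213 - 132\right) \left(18 - 8\right) \left(G{\left(13,-8 \right)} + Y{\left(\left(-3\right) 2,7 \right)}\right) = \left(-213 - 132\right) \left(18 - 8\right) \left(13 - \left(280 + 56 \left(-3\right) 2\right)\right) = \left(-345\right) 10 \left(13 - -56\right) = - 3450 \left(13 - -56\right) = - 3450 \left(13 + 56\right) = \left(-3450\right) 69 = -238050$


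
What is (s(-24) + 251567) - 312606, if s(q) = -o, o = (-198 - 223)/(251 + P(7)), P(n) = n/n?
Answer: -15381407/252 ≈ -61037.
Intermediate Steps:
P(n) = 1
o = -421/252 (o = (-198 - 223)/(251 + 1) = -421/252 ≈ -1.6706)
s(q) = 421/252 (s(q) = -1*(-421/252) = 421/252)
(s(-24) + 251567) - 312606 = (421/252 + 251567) - 312606 = 63395305/252 - 312606 = -15381407/252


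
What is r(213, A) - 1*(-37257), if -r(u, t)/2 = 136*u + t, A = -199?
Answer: -20281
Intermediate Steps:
r(u, t) = -272*u - 2*t (r(u, t) = -2*(136*u + t) = -2*(t + 136*u) = -272*u - 2*t)
r(213, A) - 1*(-37257) = (-272*213 - 2*(-199)) - 1*(-37257) = (-57936 + 398) + 37257 = -57538 + 37257 = -20281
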